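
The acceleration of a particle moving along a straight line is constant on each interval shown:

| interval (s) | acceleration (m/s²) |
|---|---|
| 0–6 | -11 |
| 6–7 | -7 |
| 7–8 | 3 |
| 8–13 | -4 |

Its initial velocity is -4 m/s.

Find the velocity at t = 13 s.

Δv equals the area under the a-t graph; then v = v₀ + Δv.
0–6 s: -11 × 6 = -66 m/s
6–7 s: -7 × 1 = -7 m/s
7–8 s: 3 × 1 = 3 m/s
8–13 s: -4 × 5 = -20 m/s
Δv = -90 m/s, so v(13) = -4 + (-90) = -94 m/s.

-94 m/s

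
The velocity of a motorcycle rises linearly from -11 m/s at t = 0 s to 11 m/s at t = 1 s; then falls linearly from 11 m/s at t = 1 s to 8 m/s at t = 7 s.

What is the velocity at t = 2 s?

10.5 m/s

On 1–7 s the graph is linear from 11 to 8 m/s: v(2) = 11 + (8 − 11)·(2 − 1)/(7 − 1) = 10.5 m/s.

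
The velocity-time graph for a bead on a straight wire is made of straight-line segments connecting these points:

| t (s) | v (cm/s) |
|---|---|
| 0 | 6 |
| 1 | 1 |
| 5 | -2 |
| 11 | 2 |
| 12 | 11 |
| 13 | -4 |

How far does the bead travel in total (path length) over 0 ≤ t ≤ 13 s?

23.9 cm

Total distance travelled is ∫|v| dt — sum the magnitudes of each area piece.
0–1 s: |½(6 + 1)(1)| = 3.5 cm
1–5 s: v = 0 at t = 7/3 s; triangle areas 2/3 + 8/3 = 10/3 cm
5–11 s: v = 0 at t = 8 s; triangle areas 3 + 3 = 6 cm
11–12 s: |½(2 + 11)(1)| = 6.5 cm
12–13 s: v = 0 at t = 191/15 s; triangle areas 121/30 + 8/15 = 137/30 cm
Total distance = 23.9 cm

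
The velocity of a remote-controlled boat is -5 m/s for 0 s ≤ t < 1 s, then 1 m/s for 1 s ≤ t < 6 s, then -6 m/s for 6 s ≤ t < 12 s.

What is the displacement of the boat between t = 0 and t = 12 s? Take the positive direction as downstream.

-36 m

Displacement is the signed area under the v-t curve.
0–1 s: -5 × 1 = -5 m
1–6 s: 1 × 5 = 5 m
6–12 s: -6 × 6 = -36 m
Net displacement = -36 m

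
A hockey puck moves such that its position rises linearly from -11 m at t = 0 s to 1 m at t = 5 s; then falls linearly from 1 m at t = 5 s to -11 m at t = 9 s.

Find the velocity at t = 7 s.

-3 m/s

Velocity is the slope of the x-t graph on 5–9 s: (-11 − 1)/(9 − 5) = -3 m/s.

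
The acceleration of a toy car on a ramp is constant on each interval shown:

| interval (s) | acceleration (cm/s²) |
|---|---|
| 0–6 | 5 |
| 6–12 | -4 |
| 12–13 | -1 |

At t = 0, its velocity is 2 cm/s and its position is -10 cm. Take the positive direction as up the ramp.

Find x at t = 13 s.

On each constant-a segment, Δv = aΔt and Δx = v₀Δt + ½aΔt²; chain segment to segment.
0–6 s: v starts 2 cm/s; Δx = 2·6 + ½·5·6² = 102 cm; v ends 32 cm/s.
6–12 s: v starts 32 cm/s; Δx = 32·6 + ½·-4·6² = 120 cm; v ends 8 cm/s.
12–13 s: v starts 8 cm/s; Δx = 8·1 + ½·-1·1² = 7.5 cm; v ends 7 cm/s.
x(13) = -10 + Σ Δx = 219.5 cm.

219.5 cm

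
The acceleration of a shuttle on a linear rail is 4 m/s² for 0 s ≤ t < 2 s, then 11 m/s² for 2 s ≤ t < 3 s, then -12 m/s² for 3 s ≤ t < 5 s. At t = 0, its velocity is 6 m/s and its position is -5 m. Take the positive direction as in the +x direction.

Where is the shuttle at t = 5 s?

60.5 m

On each constant-a segment, Δv = aΔt and Δx = v₀Δt + ½aΔt²; chain segment to segment.
0–2 s: v starts 6 m/s; Δx = 6·2 + ½·4·2² = 20 m; v ends 14 m/s.
2–3 s: v starts 14 m/s; Δx = 14·1 + ½·11·1² = 19.5 m; v ends 25 m/s.
3–5 s: v starts 25 m/s; Δx = 25·2 + ½·-12·2² = 26 m; v ends 1 m/s.
x(5) = -5 + Σ Δx = 60.5 m.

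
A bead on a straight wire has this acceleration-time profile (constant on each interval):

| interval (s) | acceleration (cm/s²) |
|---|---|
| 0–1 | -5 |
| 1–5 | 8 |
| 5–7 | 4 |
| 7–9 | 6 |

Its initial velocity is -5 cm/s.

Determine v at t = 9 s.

Δv equals the area under the a-t graph; then v = v₀ + Δv.
0–1 s: -5 × 1 = -5 cm/s
1–5 s: 8 × 4 = 32 cm/s
5–7 s: 4 × 2 = 8 cm/s
7–9 s: 6 × 2 = 12 cm/s
Δv = 47 cm/s, so v(9) = -5 + (47) = 42 cm/s.

42 cm/s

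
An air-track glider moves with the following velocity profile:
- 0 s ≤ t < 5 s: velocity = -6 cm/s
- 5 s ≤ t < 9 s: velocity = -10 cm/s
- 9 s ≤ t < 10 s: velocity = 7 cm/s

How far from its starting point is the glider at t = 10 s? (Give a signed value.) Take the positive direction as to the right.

Displacement is the signed area under the v-t curve.
0–5 s: -6 × 5 = -30 cm
5–9 s: -10 × 4 = -40 cm
9–10 s: 7 × 1 = 7 cm
Net displacement = -63 cm

-63 cm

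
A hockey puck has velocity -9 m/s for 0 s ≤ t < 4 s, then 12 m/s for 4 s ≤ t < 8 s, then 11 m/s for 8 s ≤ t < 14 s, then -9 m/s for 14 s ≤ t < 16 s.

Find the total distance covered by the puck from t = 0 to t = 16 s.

168 m

Total distance travelled is ∫|v| dt — sum the magnitudes of each area piece.
0–4 s: |-9| × 4 = 36 m
4–8 s: |12| × 4 = 48 m
8–14 s: |11| × 6 = 66 m
14–16 s: |-9| × 2 = 18 m
Total distance = 168 m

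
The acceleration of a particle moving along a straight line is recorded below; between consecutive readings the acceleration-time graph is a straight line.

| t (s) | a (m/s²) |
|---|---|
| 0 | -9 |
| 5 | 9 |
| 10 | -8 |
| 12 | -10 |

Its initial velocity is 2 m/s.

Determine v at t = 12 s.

-13.5 m/s

Δv equals the area under the a-t graph; then v = v₀ + Δv.
0–5 s: ½(-9 + 9)(5) = 0 m/s
5–10 s: ½(9 + -8)(5) = 2.5 m/s
10–12 s: ½(-8 + -10)(2) = -18 m/s
Δv = -15.5 m/s, so v(12) = 2 + (-15.5) = -13.5 m/s.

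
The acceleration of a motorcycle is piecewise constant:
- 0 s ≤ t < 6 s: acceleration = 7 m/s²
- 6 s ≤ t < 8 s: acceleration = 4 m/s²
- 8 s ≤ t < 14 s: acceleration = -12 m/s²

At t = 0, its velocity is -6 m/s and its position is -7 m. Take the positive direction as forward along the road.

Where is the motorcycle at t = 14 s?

On each constant-a segment, Δv = aΔt and Δx = v₀Δt + ½aΔt²; chain segment to segment.
0–6 s: v starts -6 m/s; Δx = -6·6 + ½·7·6² = 90 m; v ends 36 m/s.
6–8 s: v starts 36 m/s; Δx = 36·2 + ½·4·2² = 80 m; v ends 44 m/s.
8–14 s: v starts 44 m/s; Δx = 44·6 + ½·-12·6² = 48 m; v ends -28 m/s.
x(14) = -7 + Σ Δx = 211 m.

211 m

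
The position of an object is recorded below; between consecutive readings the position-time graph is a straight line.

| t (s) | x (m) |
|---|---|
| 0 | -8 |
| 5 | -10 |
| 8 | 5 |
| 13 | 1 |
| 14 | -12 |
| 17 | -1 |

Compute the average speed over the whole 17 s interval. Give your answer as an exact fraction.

Average speed = (total path length)/(elapsed time); on a piecewise-linear x-t graph the path length is Σ|Δx|.
0–5 s: |Δx| = |-10 − -8| = 2 m
5–8 s: |Δx| = |5 − -10| = 15 m
8–13 s: |Δx| = |1 − 5| = 4 m
13–14 s: |Δx| = |-12 − 1| = 13 m
14–17 s: |Δx| = |-1 − -12| = 11 m
Total path = 45 m; average speed = 45/17 = 45/17 m/s.

45/17 m/s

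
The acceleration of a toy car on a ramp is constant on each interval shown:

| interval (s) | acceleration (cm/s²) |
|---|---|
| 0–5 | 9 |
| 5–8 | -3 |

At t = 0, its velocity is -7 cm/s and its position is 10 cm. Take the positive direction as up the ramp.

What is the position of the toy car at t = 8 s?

On each constant-a segment, Δv = aΔt and Δx = v₀Δt + ½aΔt²; chain segment to segment.
0–5 s: v starts -7 cm/s; Δx = -7·5 + ½·9·5² = 77.5 cm; v ends 38 cm/s.
5–8 s: v starts 38 cm/s; Δx = 38·3 + ½·-3·3² = 100.5 cm; v ends 29 cm/s.
x(8) = 10 + Σ Δx = 188 cm.

188 cm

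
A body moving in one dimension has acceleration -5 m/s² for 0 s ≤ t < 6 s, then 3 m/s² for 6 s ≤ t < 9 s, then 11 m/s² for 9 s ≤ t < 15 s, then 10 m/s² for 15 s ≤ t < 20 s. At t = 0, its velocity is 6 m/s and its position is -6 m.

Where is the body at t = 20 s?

369.5 m

On each constant-a segment, Δv = aΔt and Δx = v₀Δt + ½aΔt²; chain segment to segment.
0–6 s: v starts 6 m/s; Δx = 6·6 + ½·-5·6² = -54 m; v ends -24 m/s.
6–9 s: v starts -24 m/s; Δx = -24·3 + ½·3·3² = -58.5 m; v ends -15 m/s.
9–15 s: v starts -15 m/s; Δx = -15·6 + ½·11·6² = 108 m; v ends 51 m/s.
15–20 s: v starts 51 m/s; Δx = 51·5 + ½·10·5² = 380 m; v ends 101 m/s.
x(20) = -6 + Σ Δx = 369.5 m.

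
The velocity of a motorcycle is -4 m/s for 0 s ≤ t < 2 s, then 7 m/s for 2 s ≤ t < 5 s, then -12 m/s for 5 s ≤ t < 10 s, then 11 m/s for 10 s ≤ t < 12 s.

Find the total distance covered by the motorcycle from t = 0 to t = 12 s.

111 m

Distance (not displacement) is the total path length: add the absolute areas under v-t.
0–2 s: |-4| × 2 = 8 m
2–5 s: |7| × 3 = 21 m
5–10 s: |-12| × 5 = 60 m
10–12 s: |11| × 2 = 22 m
Total distance = 111 m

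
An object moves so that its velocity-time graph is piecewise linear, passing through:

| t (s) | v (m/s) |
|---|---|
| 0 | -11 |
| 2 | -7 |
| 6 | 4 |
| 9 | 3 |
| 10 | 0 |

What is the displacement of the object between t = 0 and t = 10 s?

-12 m

Net displacement equals the area under the velocity-time graph (areas below the axis count negative).
0–2 s: ½(-11 + -7)(2) = -18 m
2–6 s: ½(-7 + 4)(4) = -6 m
6–9 s: ½(4 + 3)(3) = 10.5 m
9–10 s: ½(3 + 0)(1) = 1.5 m
Net displacement = -12 m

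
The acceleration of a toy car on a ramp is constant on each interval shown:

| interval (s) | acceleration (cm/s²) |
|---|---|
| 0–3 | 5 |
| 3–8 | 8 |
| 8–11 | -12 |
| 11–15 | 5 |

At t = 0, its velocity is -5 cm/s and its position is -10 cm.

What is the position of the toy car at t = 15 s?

On each constant-a segment, Δv = aΔt and Δx = v₀Δt + ½aΔt²; chain segment to segment.
0–3 s: v starts -5 cm/s; Δx = -5·3 + ½·5·3² = 7.5 cm; v ends 10 cm/s.
3–8 s: v starts 10 cm/s; Δx = 10·5 + ½·8·5² = 150 cm; v ends 50 cm/s.
8–11 s: v starts 50 cm/s; Δx = 50·3 + ½·-12·3² = 96 cm; v ends 14 cm/s.
11–15 s: v starts 14 cm/s; Δx = 14·4 + ½·5·4² = 96 cm; v ends 34 cm/s.
x(15) = -10 + Σ Δx = 339.5 cm.

339.5 cm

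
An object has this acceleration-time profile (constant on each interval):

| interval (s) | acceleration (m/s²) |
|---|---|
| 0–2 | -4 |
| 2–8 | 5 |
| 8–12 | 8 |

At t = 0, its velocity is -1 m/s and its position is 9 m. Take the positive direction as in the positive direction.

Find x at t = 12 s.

183 m

On each constant-a segment, Δv = aΔt and Δx = v₀Δt + ½aΔt²; chain segment to segment.
0–2 s: v starts -1 m/s; Δx = -1·2 + ½·-4·2² = -10 m; v ends -9 m/s.
2–8 s: v starts -9 m/s; Δx = -9·6 + ½·5·6² = 36 m; v ends 21 m/s.
8–12 s: v starts 21 m/s; Δx = 21·4 + ½·8·4² = 148 m; v ends 53 m/s.
x(12) = 9 + Σ Δx = 183 m.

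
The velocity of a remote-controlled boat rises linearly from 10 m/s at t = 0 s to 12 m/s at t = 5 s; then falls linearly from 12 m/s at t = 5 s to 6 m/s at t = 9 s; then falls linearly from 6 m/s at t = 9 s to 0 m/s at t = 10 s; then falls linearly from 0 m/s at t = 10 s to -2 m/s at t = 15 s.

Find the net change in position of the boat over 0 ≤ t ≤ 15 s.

Net displacement equals the area under the velocity-time graph (areas below the axis count negative).
0–5 s: ½(10 + 12)(5) = 55 m
5–9 s: ½(12 + 6)(4) = 36 m
9–10 s: ½(6 + 0)(1) = 3 m
10–15 s: ½(0 + -2)(5) = -5 m
Net displacement = 89 m

89 m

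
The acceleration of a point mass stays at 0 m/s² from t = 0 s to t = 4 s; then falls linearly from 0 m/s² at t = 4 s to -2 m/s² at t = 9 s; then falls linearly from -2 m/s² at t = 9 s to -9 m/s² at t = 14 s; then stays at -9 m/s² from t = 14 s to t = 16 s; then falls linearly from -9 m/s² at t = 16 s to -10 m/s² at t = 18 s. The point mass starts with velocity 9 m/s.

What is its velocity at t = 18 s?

-60.5 m/s

Δv equals the area under the a-t graph; then v = v₀ + Δv.
0–4 s: 0 × 4 = 0 m/s
4–9 s: ½(0 + -2)(5) = -5 m/s
9–14 s: ½(-2 + -9)(5) = -27.5 m/s
14–16 s: -9 × 2 = -18 m/s
16–18 s: ½(-9 + -10)(2) = -19 m/s
Δv = -69.5 m/s, so v(18) = 9 + (-69.5) = -60.5 m/s.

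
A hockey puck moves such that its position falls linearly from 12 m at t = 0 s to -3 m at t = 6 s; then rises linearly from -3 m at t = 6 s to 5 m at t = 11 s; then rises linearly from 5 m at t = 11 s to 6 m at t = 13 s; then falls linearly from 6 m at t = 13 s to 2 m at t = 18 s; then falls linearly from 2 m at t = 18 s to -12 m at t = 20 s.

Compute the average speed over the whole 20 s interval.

Average speed = (total path length)/(elapsed time); on a piecewise-linear x-t graph the path length is Σ|Δx|.
0–6 s: |Δx| = |-3 − 12| = 15 m
6–11 s: |Δx| = |5 − -3| = 8 m
11–13 s: |Δx| = |6 − 5| = 1 m
13–18 s: |Δx| = |2 − 6| = 4 m
18–20 s: |Δx| = |-12 − 2| = 14 m
Total path = 42 m; average speed = 42/20 = 2.1 m/s.

2.1 m/s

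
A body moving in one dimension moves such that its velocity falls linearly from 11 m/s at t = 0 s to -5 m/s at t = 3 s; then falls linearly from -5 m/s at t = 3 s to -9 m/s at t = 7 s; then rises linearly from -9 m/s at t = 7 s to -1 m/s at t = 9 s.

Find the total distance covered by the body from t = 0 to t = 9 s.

51.6875 m

Distance (not displacement) is the total path length: add the absolute areas under v-t.
0–3 s: v = 0 at t = 2.0625 s; triangle areas 11.34375 + 2.34375 = 13.6875 m
3–7 s: |½(-5 + -9)(4)| = 28 m
7–9 s: |½(-9 + -1)(2)| = 10 m
Total distance = 51.6875 m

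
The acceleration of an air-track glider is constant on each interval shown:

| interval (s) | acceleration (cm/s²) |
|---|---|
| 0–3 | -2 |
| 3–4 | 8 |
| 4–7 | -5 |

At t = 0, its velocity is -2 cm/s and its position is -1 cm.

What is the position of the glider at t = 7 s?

-42.5 cm

On each constant-a segment, Δv = aΔt and Δx = v₀Δt + ½aΔt²; chain segment to segment.
0–3 s: v starts -2 cm/s; Δx = -2·3 + ½·-2·3² = -15 cm; v ends -8 cm/s.
3–4 s: v starts -8 cm/s; Δx = -8·1 + ½·8·1² = -4 cm; v ends 0 cm/s.
4–7 s: v starts 0 cm/s; Δx = 0·3 + ½·-5·3² = -22.5 cm; v ends -15 cm/s.
x(7) = -1 + Σ Δx = -42.5 cm.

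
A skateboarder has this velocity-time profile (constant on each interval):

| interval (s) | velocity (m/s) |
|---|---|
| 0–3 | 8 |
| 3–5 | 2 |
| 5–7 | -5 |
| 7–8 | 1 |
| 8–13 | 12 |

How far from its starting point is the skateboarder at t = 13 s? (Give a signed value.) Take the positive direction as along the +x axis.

Net displacement equals the area under the velocity-time graph (areas below the axis count negative).
0–3 s: 8 × 3 = 24 m
3–5 s: 2 × 2 = 4 m
5–7 s: -5 × 2 = -10 m
7–8 s: 1 × 1 = 1 m
8–13 s: 12 × 5 = 60 m
Net displacement = 79 m

79 m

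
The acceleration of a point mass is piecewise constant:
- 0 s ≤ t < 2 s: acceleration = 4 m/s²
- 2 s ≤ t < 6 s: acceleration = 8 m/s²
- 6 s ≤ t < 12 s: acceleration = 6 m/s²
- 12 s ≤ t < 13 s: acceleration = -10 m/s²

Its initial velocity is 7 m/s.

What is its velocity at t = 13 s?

73 m/s

Δv equals the area under the a-t graph; then v = v₀ + Δv.
0–2 s: 4 × 2 = 8 m/s
2–6 s: 8 × 4 = 32 m/s
6–12 s: 6 × 6 = 36 m/s
12–13 s: -10 × 1 = -10 m/s
Δv = 66 m/s, so v(13) = 7 + (66) = 73 m/s.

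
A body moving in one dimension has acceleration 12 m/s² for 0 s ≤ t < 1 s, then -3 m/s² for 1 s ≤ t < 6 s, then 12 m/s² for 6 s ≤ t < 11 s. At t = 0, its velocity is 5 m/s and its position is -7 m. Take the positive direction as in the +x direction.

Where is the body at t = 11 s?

211.5 m

On each constant-a segment, Δv = aΔt and Δx = v₀Δt + ½aΔt²; chain segment to segment.
0–1 s: v starts 5 m/s; Δx = 5·1 + ½·12·1² = 11 m; v ends 17 m/s.
1–6 s: v starts 17 m/s; Δx = 17·5 + ½·-3·5² = 47.5 m; v ends 2 m/s.
6–11 s: v starts 2 m/s; Δx = 2·5 + ½·12·5² = 160 m; v ends 62 m/s.
x(11) = -7 + Σ Δx = 211.5 m.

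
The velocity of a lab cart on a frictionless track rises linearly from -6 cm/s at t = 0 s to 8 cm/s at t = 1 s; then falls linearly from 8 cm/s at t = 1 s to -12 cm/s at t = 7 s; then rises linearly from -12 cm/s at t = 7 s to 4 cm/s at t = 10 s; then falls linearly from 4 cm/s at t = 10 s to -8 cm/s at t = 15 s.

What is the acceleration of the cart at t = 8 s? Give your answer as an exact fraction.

Acceleration is the slope of the v-t graph on 7–10 s: (4 − -12)/(10 − 7) = 16/3 cm/s².

16/3 cm/s²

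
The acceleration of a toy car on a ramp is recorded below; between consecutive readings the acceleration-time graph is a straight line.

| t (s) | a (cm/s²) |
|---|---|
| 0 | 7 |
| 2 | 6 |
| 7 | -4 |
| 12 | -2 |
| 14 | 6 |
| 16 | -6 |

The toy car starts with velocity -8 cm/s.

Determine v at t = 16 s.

Δv equals the area under the a-t graph; then v = v₀ + Δv.
0–2 s: ½(7 + 6)(2) = 13 cm/s
2–7 s: ½(6 + -4)(5) = 5 cm/s
7–12 s: ½(-4 + -2)(5) = -15 cm/s
12–14 s: ½(-2 + 6)(2) = 4 cm/s
14–16 s: ½(6 + -6)(2) = 0 cm/s
Δv = 7 cm/s, so v(16) = -8 + (7) = -1 cm/s.

-1 cm/s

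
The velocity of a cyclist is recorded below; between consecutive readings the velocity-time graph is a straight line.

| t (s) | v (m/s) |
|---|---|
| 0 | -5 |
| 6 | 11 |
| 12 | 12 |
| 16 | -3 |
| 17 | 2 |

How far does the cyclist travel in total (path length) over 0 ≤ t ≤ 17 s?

Distance (not displacement) is the total path length: add the absolute areas under v-t.
0–6 s: v = 0 at t = 1.875 s; triangle areas 4.6875 + 22.6875 = 27.375 m
6–12 s: |½(11 + 12)(6)| = 69 m
12–16 s: v = 0 at t = 15.2 s; triangle areas 19.2 + 1.2 = 20.4 m
16–17 s: v = 0 at t = 16.6 s; triangle areas 0.9 + 0.4 = 1.3 m
Total distance = 118.075 m

118.075 m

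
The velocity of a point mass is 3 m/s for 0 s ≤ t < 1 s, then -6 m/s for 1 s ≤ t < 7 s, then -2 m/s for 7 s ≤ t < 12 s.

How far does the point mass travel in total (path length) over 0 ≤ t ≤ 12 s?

Distance (not displacement) is the total path length: add the absolute areas under v-t.
0–1 s: |3| × 1 = 3 m
1–7 s: |-6| × 6 = 36 m
7–12 s: |-2| × 5 = 10 m
Total distance = 49 m

49 m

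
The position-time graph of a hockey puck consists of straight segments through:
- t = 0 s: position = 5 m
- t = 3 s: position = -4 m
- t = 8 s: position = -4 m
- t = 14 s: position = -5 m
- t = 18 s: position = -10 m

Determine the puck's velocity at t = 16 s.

Velocity is the slope of the x-t graph on 14–18 s: (-10 − -5)/(18 − 14) = -1.25 m/s.

-1.25 m/s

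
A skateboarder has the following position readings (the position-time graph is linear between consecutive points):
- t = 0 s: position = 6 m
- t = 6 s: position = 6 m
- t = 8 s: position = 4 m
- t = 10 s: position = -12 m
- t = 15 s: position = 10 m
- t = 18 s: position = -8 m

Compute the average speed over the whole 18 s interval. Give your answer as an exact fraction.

Average speed = (total path length)/(elapsed time); on a piecewise-linear x-t graph the path length is Σ|Δx|.
0–6 s: |Δx| = |6 − 6| = 0 m
6–8 s: |Δx| = |4 − 6| = 2 m
8–10 s: |Δx| = |-12 − 4| = 16 m
10–15 s: |Δx| = |10 − -12| = 22 m
15–18 s: |Δx| = |-8 − 10| = 18 m
Total path = 58 m; average speed = 58/18 = 29/9 m/s.

29/9 m/s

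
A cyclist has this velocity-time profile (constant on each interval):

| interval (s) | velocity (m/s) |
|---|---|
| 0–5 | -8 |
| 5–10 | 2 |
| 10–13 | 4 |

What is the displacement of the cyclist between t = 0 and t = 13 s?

-18 m

Displacement is the signed area under the v-t curve.
0–5 s: -8 × 5 = -40 m
5–10 s: 2 × 5 = 10 m
10–13 s: 4 × 3 = 12 m
Net displacement = -18 m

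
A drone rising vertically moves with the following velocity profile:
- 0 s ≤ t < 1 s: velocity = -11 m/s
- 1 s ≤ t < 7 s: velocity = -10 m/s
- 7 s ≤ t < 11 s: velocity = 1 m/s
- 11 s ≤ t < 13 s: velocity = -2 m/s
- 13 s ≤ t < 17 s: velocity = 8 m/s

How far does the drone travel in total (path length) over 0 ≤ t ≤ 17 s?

111 m

Distance (not displacement) is the total path length: add the absolute areas under v-t.
0–1 s: |-11| × 1 = 11 m
1–7 s: |-10| × 6 = 60 m
7–11 s: |1| × 4 = 4 m
11–13 s: |-2| × 2 = 4 m
13–17 s: |8| × 4 = 32 m
Total distance = 111 m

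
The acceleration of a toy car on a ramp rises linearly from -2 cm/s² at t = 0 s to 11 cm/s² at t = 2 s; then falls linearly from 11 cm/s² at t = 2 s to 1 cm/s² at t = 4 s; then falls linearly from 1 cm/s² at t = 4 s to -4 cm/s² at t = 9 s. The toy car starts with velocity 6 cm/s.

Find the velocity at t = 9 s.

Δv equals the area under the a-t graph; then v = v₀ + Δv.
0–2 s: ½(-2 + 11)(2) = 9 cm/s
2–4 s: ½(11 + 1)(2) = 12 cm/s
4–9 s: ½(1 + -4)(5) = -7.5 cm/s
Δv = 13.5 cm/s, so v(9) = 6 + (13.5) = 19.5 cm/s.

19.5 cm/s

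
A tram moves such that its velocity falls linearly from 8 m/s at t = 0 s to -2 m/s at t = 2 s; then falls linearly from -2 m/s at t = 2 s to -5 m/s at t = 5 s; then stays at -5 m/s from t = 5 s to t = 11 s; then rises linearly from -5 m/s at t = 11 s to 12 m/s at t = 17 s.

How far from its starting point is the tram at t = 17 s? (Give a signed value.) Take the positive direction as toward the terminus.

-13.5 m

Net displacement equals the area under the velocity-time graph (areas below the axis count negative).
0–2 s: ½(8 + -2)(2) = 6 m
2–5 s: ½(-2 + -5)(3) = -10.5 m
5–11 s: -5 × 6 = -30 m
11–17 s: ½(-5 + 12)(6) = 21 m
Net displacement = -13.5 m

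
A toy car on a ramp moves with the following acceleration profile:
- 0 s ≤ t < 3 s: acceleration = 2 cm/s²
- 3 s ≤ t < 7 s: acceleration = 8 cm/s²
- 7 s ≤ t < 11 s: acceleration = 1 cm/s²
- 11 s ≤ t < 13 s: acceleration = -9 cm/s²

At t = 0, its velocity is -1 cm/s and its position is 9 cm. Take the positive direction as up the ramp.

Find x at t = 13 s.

On each constant-a segment, Δv = aΔt and Δx = v₀Δt + ½aΔt²; chain segment to segment.
0–3 s: v starts -1 cm/s; Δx = -1·3 + ½·2·3² = 6 cm; v ends 5 cm/s.
3–7 s: v starts 5 cm/s; Δx = 5·4 + ½·8·4² = 84 cm; v ends 37 cm/s.
7–11 s: v starts 37 cm/s; Δx = 37·4 + ½·1·4² = 156 cm; v ends 41 cm/s.
11–13 s: v starts 41 cm/s; Δx = 41·2 + ½·-9·2² = 64 cm; v ends 23 cm/s.
x(13) = 9 + Σ Δx = 319 cm.

319 cm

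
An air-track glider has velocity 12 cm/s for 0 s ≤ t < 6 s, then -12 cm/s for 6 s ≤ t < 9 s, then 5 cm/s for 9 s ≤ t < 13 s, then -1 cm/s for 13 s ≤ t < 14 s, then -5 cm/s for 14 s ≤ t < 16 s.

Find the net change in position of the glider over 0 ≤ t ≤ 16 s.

45 cm

Displacement is the signed area under the v-t curve.
0–6 s: 12 × 6 = 72 cm
6–9 s: -12 × 3 = -36 cm
9–13 s: 5 × 4 = 20 cm
13–14 s: -1 × 1 = -1 cm
14–16 s: -5 × 2 = -10 cm
Net displacement = 45 cm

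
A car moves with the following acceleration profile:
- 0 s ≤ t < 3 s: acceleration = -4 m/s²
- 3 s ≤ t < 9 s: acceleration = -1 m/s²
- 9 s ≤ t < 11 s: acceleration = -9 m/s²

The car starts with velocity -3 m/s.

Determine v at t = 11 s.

Δv equals the area under the a-t graph; then v = v₀ + Δv.
0–3 s: -4 × 3 = -12 m/s
3–9 s: -1 × 6 = -6 m/s
9–11 s: -9 × 2 = -18 m/s
Δv = -36 m/s, so v(11) = -3 + (-36) = -39 m/s.

-39 m/s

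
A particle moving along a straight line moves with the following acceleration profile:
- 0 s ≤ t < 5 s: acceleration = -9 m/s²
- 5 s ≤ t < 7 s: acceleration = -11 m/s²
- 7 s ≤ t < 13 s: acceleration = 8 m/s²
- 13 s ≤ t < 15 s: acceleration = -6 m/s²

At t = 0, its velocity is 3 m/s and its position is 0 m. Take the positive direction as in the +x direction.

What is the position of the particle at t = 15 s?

On each constant-a segment, Δv = aΔt and Δx = v₀Δt + ½aΔt²; chain segment to segment.
0–5 s: v starts 3 m/s; Δx = 3·5 + ½·-9·5² = -97.5 m; v ends -42 m/s.
5–7 s: v starts -42 m/s; Δx = -42·2 + ½·-11·2² = -106 m; v ends -64 m/s.
7–13 s: v starts -64 m/s; Δx = -64·6 + ½·8·6² = -240 m; v ends -16 m/s.
13–15 s: v starts -16 m/s; Δx = -16·2 + ½·-6·2² = -44 m; v ends -28 m/s.
x(15) = 0 + Σ Δx = -487.5 m.

-487.5 m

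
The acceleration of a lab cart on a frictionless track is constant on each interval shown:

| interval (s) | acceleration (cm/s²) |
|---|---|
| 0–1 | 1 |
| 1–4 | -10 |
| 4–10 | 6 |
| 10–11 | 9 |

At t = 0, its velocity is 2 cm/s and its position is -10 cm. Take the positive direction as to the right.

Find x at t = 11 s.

On each constant-a segment, Δv = aΔt and Δx = v₀Δt + ½aΔt²; chain segment to segment.
0–1 s: v starts 2 cm/s; Δx = 2·1 + ½·1·1² = 2.5 cm; v ends 3 cm/s.
1–4 s: v starts 3 cm/s; Δx = 3·3 + ½·-10·3² = -36 cm; v ends -27 cm/s.
4–10 s: v starts -27 cm/s; Δx = -27·6 + ½·6·6² = -54 cm; v ends 9 cm/s.
10–11 s: v starts 9 cm/s; Δx = 9·1 + ½·9·1² = 13.5 cm; v ends 18 cm/s.
x(11) = -10 + Σ Δx = -84 cm.

-84 cm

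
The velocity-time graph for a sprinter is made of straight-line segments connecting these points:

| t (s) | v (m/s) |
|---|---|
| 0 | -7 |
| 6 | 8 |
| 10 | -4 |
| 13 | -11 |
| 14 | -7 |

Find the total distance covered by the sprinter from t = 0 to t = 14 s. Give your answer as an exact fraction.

2023/30 m

Total distance travelled is ∫|v| dt — sum the magnitudes of each area piece.
0–6 s: v = 0 at t = 2.8 s; triangle areas 9.8 + 12.8 = 22.6 m
6–10 s: v = 0 at t = 26/3 s; triangle areas 32/3 + 8/3 = 40/3 m
10–13 s: |½(-4 + -11)(3)| = 22.5 m
13–14 s: |½(-11 + -7)(1)| = 9 m
Total distance = 2023/30 m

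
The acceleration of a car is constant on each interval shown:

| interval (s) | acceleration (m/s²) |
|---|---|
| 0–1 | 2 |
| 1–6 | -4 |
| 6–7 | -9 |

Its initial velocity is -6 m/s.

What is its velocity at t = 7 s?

Δv equals the area under the a-t graph; then v = v₀ + Δv.
0–1 s: 2 × 1 = 2 m/s
1–6 s: -4 × 5 = -20 m/s
6–7 s: -9 × 1 = -9 m/s
Δv = -27 m/s, so v(7) = -6 + (-27) = -33 m/s.

-33 m/s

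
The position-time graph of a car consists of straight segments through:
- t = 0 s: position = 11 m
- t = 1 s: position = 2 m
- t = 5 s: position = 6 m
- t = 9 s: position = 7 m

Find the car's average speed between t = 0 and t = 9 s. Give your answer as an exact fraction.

14/9 m/s

Average speed = (total path length)/(elapsed time); on a piecewise-linear x-t graph the path length is Σ|Δx|.
0–1 s: |Δx| = |2 − 11| = 9 m
1–5 s: |Δx| = |6 − 2| = 4 m
5–9 s: |Δx| = |7 − 6| = 1 m
Total path = 14 m; average speed = 14/9 = 14/9 m/s.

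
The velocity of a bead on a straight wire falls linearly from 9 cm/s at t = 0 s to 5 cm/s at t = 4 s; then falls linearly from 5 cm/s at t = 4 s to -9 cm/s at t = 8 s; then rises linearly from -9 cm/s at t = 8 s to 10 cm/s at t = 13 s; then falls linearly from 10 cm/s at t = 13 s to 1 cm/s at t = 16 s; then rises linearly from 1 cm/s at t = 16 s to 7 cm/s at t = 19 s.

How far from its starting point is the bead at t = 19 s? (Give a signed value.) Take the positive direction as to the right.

51 cm

Net displacement equals the area under the velocity-time graph (areas below the axis count negative).
0–4 s: ½(9 + 5)(4) = 28 cm
4–8 s: ½(5 + -9)(4) = -8 cm
8–13 s: ½(-9 + 10)(5) = 2.5 cm
13–16 s: ½(10 + 1)(3) = 16.5 cm
16–19 s: ½(1 + 7)(3) = 12 cm
Net displacement = 51 cm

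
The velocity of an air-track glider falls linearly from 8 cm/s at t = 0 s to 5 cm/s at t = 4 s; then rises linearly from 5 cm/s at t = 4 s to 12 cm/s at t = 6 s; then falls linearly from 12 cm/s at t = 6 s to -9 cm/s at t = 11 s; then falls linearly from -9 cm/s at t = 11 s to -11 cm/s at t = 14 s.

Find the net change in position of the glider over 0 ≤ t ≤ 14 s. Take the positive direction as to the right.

20.5 cm

Net displacement equals the area under the velocity-time graph (areas below the axis count negative).
0–4 s: ½(8 + 5)(4) = 26 cm
4–6 s: ½(5 + 12)(2) = 17 cm
6–11 s: ½(12 + -9)(5) = 7.5 cm
11–14 s: ½(-9 + -11)(3) = -30 cm
Net displacement = 20.5 cm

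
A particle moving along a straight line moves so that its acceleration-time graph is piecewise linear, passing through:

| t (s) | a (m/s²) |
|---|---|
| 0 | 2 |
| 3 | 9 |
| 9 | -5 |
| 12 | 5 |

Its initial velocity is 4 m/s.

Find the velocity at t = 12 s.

32.5 m/s

Δv equals the area under the a-t graph; then v = v₀ + Δv.
0–3 s: ½(2 + 9)(3) = 16.5 m/s
3–9 s: ½(9 + -5)(6) = 12 m/s
9–12 s: ½(-5 + 5)(3) = 0 m/s
Δv = 28.5 m/s, so v(12) = 4 + (28.5) = 32.5 m/s.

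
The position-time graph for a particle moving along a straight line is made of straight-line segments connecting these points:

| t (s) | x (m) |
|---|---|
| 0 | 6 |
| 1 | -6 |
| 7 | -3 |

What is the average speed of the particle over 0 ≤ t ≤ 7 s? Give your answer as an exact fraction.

Average speed = (total path length)/(elapsed time); on a piecewise-linear x-t graph the path length is Σ|Δx|.
0–1 s: |Δx| = |-6 − 6| = 12 m
1–7 s: |Δx| = |-3 − -6| = 3 m
Total path = 15 m; average speed = 15/7 = 15/7 m/s.

15/7 m/s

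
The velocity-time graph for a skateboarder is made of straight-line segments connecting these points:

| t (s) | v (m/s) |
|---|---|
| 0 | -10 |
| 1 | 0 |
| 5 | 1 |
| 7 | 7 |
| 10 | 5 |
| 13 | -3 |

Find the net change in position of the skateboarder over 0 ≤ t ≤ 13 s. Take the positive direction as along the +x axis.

26 m

Displacement is the signed area under the v-t curve.
0–1 s: ½(-10 + 0)(1) = -5 m
1–5 s: ½(0 + 1)(4) = 2 m
5–7 s: ½(1 + 7)(2) = 8 m
7–10 s: ½(7 + 5)(3) = 18 m
10–13 s: ½(5 + -3)(3) = 3 m
Net displacement = 26 m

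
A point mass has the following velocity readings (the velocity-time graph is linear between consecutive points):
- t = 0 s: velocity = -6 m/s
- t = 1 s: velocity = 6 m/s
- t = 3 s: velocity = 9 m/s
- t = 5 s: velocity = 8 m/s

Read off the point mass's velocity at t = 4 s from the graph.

On 3–5 s the graph is linear from 9 to 8 m/s: v(4) = 9 + (8 − 9)·(4 − 3)/(5 − 3) = 8.5 m/s.

8.5 m/s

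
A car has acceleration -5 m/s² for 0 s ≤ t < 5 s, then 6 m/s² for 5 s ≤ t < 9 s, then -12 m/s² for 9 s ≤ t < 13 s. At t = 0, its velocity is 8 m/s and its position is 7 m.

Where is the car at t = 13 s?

On each constant-a segment, Δv = aΔt and Δx = v₀Δt + ½aΔt²; chain segment to segment.
0–5 s: v starts 8 m/s; Δx = 8·5 + ½·-5·5² = -22.5 m; v ends -17 m/s.
5–9 s: v starts -17 m/s; Δx = -17·4 + ½·6·4² = -20 m; v ends 7 m/s.
9–13 s: v starts 7 m/s; Δx = 7·4 + ½·-12·4² = -68 m; v ends -41 m/s.
x(13) = 7 + Σ Δx = -103.5 m.

-103.5 m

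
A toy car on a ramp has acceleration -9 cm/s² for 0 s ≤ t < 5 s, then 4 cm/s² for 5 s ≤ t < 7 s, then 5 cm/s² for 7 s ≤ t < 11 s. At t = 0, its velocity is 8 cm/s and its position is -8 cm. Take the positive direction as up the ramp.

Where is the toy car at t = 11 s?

On each constant-a segment, Δv = aΔt and Δx = v₀Δt + ½aΔt²; chain segment to segment.
0–5 s: v starts 8 cm/s; Δx = 8·5 + ½·-9·5² = -72.5 cm; v ends -37 cm/s.
5–7 s: v starts -37 cm/s; Δx = -37·2 + ½·4·2² = -66 cm; v ends -29 cm/s.
7–11 s: v starts -29 cm/s; Δx = -29·4 + ½·5·4² = -76 cm; v ends -9 cm/s.
x(11) = -8 + Σ Δx = -222.5 cm.

-222.5 cm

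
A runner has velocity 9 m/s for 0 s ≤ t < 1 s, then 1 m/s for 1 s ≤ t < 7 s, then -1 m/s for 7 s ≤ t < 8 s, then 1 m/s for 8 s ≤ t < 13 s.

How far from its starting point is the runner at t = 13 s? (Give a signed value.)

Displacement is the signed area under the v-t curve.
0–1 s: 9 × 1 = 9 m
1–7 s: 1 × 6 = 6 m
7–8 s: -1 × 1 = -1 m
8–13 s: 1 × 5 = 5 m
Net displacement = 19 m

19 m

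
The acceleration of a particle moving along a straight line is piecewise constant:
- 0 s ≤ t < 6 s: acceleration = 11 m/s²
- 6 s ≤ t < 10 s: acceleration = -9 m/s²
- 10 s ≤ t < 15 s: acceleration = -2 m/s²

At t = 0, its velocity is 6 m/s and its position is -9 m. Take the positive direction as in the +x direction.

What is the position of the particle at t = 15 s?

On each constant-a segment, Δv = aΔt and Δx = v₀Δt + ½aΔt²; chain segment to segment.
0–6 s: v starts 6 m/s; Δx = 6·6 + ½·11·6² = 234 m; v ends 72 m/s.
6–10 s: v starts 72 m/s; Δx = 72·4 + ½·-9·4² = 216 m; v ends 36 m/s.
10–15 s: v starts 36 m/s; Δx = 36·5 + ½·-2·5² = 155 m; v ends 26 m/s.
x(15) = -9 + Σ Δx = 596 m.

596 m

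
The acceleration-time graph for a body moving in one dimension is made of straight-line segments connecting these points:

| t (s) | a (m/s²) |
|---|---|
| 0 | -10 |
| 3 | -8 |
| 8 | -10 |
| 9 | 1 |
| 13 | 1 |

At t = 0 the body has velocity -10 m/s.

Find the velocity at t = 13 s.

-82.5 m/s

Δv equals the area under the a-t graph; then v = v₀ + Δv.
0–3 s: ½(-10 + -8)(3) = -27 m/s
3–8 s: ½(-8 + -10)(5) = -45 m/s
8–9 s: ½(-10 + 1)(1) = -4.5 m/s
9–13 s: 1 × 4 = 4 m/s
Δv = -72.5 m/s, so v(13) = -10 + (-72.5) = -82.5 m/s.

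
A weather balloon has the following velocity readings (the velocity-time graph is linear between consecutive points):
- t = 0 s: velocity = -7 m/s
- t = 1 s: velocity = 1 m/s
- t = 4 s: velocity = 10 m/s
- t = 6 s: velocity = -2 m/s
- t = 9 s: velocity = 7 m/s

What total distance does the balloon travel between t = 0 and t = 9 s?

37.125 m

Total distance travelled is ∫|v| dt — sum the magnitudes of each area piece.
0–1 s: v = 0 at t = 0.875 s; triangle areas 3.0625 + 0.0625 = 3.125 m
1–4 s: |½(1 + 10)(3)| = 16.5 m
4–6 s: v = 0 at t = 17/3 s; triangle areas 25/3 + 1/3 = 26/3 m
6–9 s: v = 0 at t = 20/3 s; triangle areas 2/3 + 49/6 = 53/6 m
Total distance = 37.125 m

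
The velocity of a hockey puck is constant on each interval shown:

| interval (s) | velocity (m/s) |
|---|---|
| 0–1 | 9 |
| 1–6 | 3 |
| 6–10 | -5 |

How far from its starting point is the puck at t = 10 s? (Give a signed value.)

4 m

Displacement is the signed area under the v-t curve.
0–1 s: 9 × 1 = 9 m
1–6 s: 3 × 5 = 15 m
6–10 s: -5 × 4 = -20 m
Net displacement = 4 m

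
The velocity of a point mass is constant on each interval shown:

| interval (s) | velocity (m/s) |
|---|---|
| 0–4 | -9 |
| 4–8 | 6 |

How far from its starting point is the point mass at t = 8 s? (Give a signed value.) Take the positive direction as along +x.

Displacement is the signed area under the v-t curve.
0–4 s: -9 × 4 = -36 m
4–8 s: 6 × 4 = 24 m
Net displacement = -12 m

-12 m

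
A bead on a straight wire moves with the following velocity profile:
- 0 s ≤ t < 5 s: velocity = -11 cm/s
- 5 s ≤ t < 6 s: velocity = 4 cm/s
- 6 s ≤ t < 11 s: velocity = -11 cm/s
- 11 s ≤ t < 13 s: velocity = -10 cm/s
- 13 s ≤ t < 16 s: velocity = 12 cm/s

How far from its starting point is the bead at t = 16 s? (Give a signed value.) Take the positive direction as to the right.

-90 cm

Displacement is the signed area under the v-t curve.
0–5 s: -11 × 5 = -55 cm
5–6 s: 4 × 1 = 4 cm
6–11 s: -11 × 5 = -55 cm
11–13 s: -10 × 2 = -20 cm
13–16 s: 12 × 3 = 36 cm
Net displacement = -90 cm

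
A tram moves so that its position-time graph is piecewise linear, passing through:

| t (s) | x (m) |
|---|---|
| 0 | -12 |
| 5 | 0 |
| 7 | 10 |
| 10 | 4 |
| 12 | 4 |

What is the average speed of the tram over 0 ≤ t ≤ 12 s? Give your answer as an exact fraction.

7/3 m/s

Average speed = (total path length)/(elapsed time); on a piecewise-linear x-t graph the path length is Σ|Δx|.
0–5 s: |Δx| = |0 − -12| = 12 m
5–7 s: |Δx| = |10 − 0| = 10 m
7–10 s: |Δx| = |4 − 10| = 6 m
10–12 s: |Δx| = |4 − 4| = 0 m
Total path = 28 m; average speed = 28/12 = 7/3 m/s.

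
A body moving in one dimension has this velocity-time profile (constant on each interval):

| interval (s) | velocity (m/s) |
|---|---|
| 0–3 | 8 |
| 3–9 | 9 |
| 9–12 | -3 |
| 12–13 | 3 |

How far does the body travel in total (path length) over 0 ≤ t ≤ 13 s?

Total distance travelled is ∫|v| dt — sum the magnitudes of each area piece.
0–3 s: |8| × 3 = 24 m
3–9 s: |9| × 6 = 54 m
9–12 s: |-3| × 3 = 9 m
12–13 s: |3| × 1 = 3 m
Total distance = 90 m

90 m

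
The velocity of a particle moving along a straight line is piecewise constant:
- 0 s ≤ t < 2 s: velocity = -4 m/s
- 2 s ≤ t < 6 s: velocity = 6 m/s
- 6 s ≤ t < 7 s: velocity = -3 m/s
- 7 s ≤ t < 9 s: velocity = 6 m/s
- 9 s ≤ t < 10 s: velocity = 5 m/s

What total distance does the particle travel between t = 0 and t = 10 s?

Distance (not displacement) is the total path length: add the absolute areas under v-t.
0–2 s: |-4| × 2 = 8 m
2–6 s: |6| × 4 = 24 m
6–7 s: |-3| × 1 = 3 m
7–9 s: |6| × 2 = 12 m
9–10 s: |5| × 1 = 5 m
Total distance = 52 m

52 m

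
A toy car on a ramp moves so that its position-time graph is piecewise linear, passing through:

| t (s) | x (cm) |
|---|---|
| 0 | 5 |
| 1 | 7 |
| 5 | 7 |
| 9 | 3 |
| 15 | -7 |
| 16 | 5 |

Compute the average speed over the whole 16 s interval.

1.75 cm/s

Average speed = (total path length)/(elapsed time); on a piecewise-linear x-t graph the path length is Σ|Δx|.
0–1 s: |Δx| = |7 − 5| = 2 cm
1–5 s: |Δx| = |7 − 7| = 0 cm
5–9 s: |Δx| = |3 − 7| = 4 cm
9–15 s: |Δx| = |-7 − 3| = 10 cm
15–16 s: |Δx| = |5 − -7| = 12 cm
Total path = 28 cm; average speed = 28/16 = 1.75 cm/s.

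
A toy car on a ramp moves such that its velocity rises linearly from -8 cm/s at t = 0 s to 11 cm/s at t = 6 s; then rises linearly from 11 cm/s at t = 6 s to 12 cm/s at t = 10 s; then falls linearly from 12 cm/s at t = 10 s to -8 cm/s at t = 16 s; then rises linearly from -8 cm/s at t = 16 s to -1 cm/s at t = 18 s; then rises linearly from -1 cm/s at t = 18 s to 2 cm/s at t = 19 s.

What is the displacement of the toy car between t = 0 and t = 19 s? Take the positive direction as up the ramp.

58.5 cm

Net displacement equals the area under the velocity-time graph (areas below the axis count negative).
0–6 s: ½(-8 + 11)(6) = 9 cm
6–10 s: ½(11 + 12)(4) = 46 cm
10–16 s: ½(12 + -8)(6) = 12 cm
16–18 s: ½(-8 + -1)(2) = -9 cm
18–19 s: ½(-1 + 2)(1) = 0.5 cm
Net displacement = 58.5 cm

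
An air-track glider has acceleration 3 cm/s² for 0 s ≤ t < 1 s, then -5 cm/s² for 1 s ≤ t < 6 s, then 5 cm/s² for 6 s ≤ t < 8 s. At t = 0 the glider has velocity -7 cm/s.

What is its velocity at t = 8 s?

-19 cm/s

Δv equals the area under the a-t graph; then v = v₀ + Δv.
0–1 s: 3 × 1 = 3 cm/s
1–6 s: -5 × 5 = -25 cm/s
6–8 s: 5 × 2 = 10 cm/s
Δv = -12 cm/s, so v(8) = -7 + (-12) = -19 cm/s.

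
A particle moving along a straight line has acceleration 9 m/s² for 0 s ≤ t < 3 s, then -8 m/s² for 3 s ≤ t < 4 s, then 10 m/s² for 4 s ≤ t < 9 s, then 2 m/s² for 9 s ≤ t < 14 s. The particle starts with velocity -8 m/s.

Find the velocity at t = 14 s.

71 m/s

Δv equals the area under the a-t graph; then v = v₀ + Δv.
0–3 s: 9 × 3 = 27 m/s
3–4 s: -8 × 1 = -8 m/s
4–9 s: 10 × 5 = 50 m/s
9–14 s: 2 × 5 = 10 m/s
Δv = 79 m/s, so v(14) = -8 + (79) = 71 m/s.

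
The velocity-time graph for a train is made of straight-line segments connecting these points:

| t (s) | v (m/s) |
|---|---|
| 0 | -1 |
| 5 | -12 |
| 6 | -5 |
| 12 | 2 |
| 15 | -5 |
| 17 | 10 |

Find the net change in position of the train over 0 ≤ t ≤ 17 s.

-49.5 m

Displacement is the signed area under the v-t curve.
0–5 s: ½(-1 + -12)(5) = -32.5 m
5–6 s: ½(-12 + -5)(1) = -8.5 m
6–12 s: ½(-5 + 2)(6) = -9 m
12–15 s: ½(2 + -5)(3) = -4.5 m
15–17 s: ½(-5 + 10)(2) = 5 m
Net displacement = -49.5 m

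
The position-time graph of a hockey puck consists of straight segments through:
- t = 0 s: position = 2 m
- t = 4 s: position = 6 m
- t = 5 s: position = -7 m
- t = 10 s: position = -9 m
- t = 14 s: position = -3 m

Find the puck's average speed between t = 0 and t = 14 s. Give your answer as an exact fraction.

25/14 m/s

Average speed = (total path length)/(elapsed time); on a piecewise-linear x-t graph the path length is Σ|Δx|.
0–4 s: |Δx| = |6 − 2| = 4 m
4–5 s: |Δx| = |-7 − 6| = 13 m
5–10 s: |Δx| = |-9 − -7| = 2 m
10–14 s: |Δx| = |-3 − -9| = 6 m
Total path = 25 m; average speed = 25/14 = 25/14 m/s.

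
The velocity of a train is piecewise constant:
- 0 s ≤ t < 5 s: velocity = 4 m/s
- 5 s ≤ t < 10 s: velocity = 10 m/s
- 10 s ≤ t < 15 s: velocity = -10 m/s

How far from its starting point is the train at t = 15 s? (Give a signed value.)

20 m

Net displacement equals the area under the velocity-time graph (areas below the axis count negative).
0–5 s: 4 × 5 = 20 m
5–10 s: 10 × 5 = 50 m
10–15 s: -10 × 5 = -50 m
Net displacement = 20 m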